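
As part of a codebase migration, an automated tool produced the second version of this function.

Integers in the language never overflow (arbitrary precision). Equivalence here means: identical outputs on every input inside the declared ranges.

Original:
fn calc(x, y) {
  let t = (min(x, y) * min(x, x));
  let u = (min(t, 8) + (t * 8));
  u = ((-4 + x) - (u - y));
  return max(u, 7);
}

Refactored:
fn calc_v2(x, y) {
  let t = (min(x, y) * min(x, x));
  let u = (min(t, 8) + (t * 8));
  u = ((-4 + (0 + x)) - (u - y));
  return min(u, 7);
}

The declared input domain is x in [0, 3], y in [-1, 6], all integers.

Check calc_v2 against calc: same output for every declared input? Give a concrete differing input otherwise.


The rewrite breaks on x=0, y=-1, where the results are 7 and -5.
calc: t = 0; u = 0; u = -5; return 7
calc_v2: t = 0; u = 0; u = -5; return -5
verdict: not equivalent; witness: x=0, y=-1


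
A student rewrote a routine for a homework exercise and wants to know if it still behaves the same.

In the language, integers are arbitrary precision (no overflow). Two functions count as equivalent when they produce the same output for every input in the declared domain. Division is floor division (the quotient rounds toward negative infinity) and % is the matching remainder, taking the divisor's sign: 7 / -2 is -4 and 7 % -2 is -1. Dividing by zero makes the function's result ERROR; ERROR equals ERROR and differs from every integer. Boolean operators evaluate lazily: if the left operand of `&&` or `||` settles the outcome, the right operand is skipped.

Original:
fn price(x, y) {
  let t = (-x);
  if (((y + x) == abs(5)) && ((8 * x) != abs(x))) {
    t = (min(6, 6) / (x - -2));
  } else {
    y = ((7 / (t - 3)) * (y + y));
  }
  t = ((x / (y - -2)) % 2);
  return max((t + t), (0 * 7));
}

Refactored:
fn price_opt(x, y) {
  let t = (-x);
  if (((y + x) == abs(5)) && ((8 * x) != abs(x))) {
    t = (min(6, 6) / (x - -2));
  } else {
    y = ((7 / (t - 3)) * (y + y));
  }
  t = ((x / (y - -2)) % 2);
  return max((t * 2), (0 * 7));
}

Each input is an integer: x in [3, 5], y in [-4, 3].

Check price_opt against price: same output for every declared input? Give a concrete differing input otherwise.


Changes here: arithmetic usage differs; and constant usage differs; the full 24-point sweep finds no disagreement.
verdict: equivalent


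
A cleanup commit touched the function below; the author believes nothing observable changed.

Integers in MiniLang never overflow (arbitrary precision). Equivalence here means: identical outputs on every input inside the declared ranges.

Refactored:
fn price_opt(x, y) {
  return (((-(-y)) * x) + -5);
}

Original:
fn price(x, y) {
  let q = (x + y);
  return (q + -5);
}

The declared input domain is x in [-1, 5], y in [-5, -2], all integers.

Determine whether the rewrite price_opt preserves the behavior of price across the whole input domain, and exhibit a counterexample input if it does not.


Run the pair on x=-1, y=-5.
price: q := -6 | result -11
price_opt: result 0
-11 and 0 differ, so these are not the same function on this domain.
verdict: not equivalent; witness: x=-1, y=-5


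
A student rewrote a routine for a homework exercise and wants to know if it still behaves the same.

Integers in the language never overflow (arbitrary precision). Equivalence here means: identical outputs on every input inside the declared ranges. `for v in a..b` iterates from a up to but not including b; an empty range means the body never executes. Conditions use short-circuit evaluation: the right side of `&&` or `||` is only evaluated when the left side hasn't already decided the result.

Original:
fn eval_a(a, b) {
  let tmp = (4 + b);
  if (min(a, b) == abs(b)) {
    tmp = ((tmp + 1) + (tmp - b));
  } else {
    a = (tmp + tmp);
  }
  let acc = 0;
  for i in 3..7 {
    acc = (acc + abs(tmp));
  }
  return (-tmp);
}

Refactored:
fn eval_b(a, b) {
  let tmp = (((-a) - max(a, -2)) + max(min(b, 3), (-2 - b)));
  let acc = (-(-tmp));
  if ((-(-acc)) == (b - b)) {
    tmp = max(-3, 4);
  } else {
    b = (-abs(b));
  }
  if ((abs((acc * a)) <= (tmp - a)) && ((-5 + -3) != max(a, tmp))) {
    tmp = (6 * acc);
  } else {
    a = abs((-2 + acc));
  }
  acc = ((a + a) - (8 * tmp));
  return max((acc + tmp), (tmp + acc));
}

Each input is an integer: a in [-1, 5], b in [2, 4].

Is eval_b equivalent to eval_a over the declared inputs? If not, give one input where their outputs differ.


Try a=-1, b=2.
eval_a: tmp=6, then (min(a, b) == abs(b)) is false, then a=12, then acc=0, then (i=3), then acc=6, then (i=4), then acc=12, then (i=5), then acc=18, then (i=6), then acc=24, then returns -6
eval_b: tmp=4, then acc=4, then ((-(-acc)) == (b - b)) is false, then b=-2, then ((abs((acc * a)) <= (tmp - a)) && ((-5 + -3) != max(a, tmp))) is true, then tmp=24, then acc=-194, then returns -170
-6 against -170: the behavior changed.
verdict: not equivalent; witness: a=-1, b=2


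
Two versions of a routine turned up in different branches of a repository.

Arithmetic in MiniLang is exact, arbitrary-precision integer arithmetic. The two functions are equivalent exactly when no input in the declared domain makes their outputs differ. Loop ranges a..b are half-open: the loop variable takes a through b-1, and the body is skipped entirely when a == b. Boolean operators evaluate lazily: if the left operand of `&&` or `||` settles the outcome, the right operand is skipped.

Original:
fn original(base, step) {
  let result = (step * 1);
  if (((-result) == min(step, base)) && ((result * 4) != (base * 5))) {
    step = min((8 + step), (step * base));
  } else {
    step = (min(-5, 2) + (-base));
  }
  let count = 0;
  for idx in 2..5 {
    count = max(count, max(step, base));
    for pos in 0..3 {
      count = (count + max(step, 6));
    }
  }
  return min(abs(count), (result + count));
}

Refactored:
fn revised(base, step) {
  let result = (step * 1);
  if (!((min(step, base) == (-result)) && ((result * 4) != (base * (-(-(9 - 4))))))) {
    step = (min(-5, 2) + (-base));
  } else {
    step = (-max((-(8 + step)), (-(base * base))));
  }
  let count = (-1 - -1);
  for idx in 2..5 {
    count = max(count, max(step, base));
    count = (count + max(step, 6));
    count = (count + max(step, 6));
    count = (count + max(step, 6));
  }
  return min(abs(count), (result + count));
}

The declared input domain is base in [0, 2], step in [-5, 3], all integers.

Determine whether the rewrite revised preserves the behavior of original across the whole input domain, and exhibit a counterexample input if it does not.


The rewrite breaks on base=2, step=0, where the results are 56 and 58.
original: result := 0 | (((-result) == min(step, base)) && ((result * 4) != (base * 5))): true | step := 0 | count := 0 | iter idx=2: | count := 2 | iter pos=0: | count := 8 | iter pos=1: | count := 14 | iter pos=2: | count := 20 | iter idx=3: | count := 20 | iter pos=0: | count := 26 | iter pos=1: | count := 32 | iter pos=2: | count := 38 | iter idx=4: | count := 38 | iter pos=0: | count := 44 | iter pos=1: | count := 50 | iter pos=2: | count := 56 | result 56
revised: result := 0 | (!((min(step, base) == (-result)) && ((result * 4) != (base * (-(-(9 - 4))))))): false | step := 4 | count := 0 | iter idx=2: | count := 4 | count := 10 | count := 16 | count := 22 | iter idx=3: | count := 22 | count := 28 | count := 34 | count := 40 | iter idx=4: | count := 40 | count := 46 | count := 52 | count := 58 | result 58
verdict: not equivalent; witness: base=2, step=0


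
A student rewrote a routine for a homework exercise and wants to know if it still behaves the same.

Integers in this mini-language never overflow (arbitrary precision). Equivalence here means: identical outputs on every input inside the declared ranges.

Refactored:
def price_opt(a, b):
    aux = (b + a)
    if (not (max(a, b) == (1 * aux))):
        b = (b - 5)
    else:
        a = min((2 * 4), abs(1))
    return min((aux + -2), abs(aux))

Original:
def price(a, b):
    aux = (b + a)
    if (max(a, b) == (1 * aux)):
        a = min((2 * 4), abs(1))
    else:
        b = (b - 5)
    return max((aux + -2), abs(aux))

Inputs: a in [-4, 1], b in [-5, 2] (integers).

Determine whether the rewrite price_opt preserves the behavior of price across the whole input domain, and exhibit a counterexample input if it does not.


Run the pair on a=-4, b=-5.
price: aux := -9 | (max(a, b) == (1 * aux)): false | b := -10 | result 9
price_opt: aux := -9 | (not (max(a, b) == (1 * aux))): true | b := -10 | result -11
9 != -11, so the rewrite changes behavior.
verdict: not equivalent; witness: a=-4, b=-5


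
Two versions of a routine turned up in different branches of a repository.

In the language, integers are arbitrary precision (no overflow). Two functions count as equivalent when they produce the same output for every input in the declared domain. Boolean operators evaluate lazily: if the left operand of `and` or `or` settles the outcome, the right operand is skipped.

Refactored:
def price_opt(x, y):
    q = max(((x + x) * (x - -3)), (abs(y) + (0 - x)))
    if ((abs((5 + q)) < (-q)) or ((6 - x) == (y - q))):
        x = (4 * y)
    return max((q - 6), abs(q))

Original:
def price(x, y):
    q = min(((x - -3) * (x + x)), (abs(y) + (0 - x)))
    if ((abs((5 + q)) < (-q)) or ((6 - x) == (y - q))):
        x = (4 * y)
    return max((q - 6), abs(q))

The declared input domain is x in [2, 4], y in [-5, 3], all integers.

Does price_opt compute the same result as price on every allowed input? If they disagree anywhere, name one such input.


These are not equivalent — on x=2, y=-5 the outputs split (3 vs 20).
price: q=3, then ((abs((5 + q)) < (-q)) or ((6 - x) == (y - q))) is false, then returns 3
price_opt: q=20, then ((abs((5 + q)) < (-q)) or ((6 - x) == (y - q))) is false, then returns 20
verdict: not equivalent; witness: x=2, y=-5


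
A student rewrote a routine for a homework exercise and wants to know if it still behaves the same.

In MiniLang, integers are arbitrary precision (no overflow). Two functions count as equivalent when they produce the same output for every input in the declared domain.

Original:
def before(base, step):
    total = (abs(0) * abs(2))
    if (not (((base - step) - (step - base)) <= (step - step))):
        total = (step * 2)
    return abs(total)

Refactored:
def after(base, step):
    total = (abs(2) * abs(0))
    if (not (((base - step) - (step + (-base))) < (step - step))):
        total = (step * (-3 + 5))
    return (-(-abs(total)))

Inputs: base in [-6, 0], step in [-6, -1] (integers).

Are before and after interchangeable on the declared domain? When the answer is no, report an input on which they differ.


The rewrite breaks on base=-6, step=-6, where the results are 0 and 12.
before: total=0, then (not (((base - step) - (step - base)) <= (step - step))) is false, then returns 0
after: total=0, then (not (((base - step) - (step + (-base))) < (step - step))) is true, then total=-12, then returns 12
verdict: not equivalent; witness: base=-6, step=-6


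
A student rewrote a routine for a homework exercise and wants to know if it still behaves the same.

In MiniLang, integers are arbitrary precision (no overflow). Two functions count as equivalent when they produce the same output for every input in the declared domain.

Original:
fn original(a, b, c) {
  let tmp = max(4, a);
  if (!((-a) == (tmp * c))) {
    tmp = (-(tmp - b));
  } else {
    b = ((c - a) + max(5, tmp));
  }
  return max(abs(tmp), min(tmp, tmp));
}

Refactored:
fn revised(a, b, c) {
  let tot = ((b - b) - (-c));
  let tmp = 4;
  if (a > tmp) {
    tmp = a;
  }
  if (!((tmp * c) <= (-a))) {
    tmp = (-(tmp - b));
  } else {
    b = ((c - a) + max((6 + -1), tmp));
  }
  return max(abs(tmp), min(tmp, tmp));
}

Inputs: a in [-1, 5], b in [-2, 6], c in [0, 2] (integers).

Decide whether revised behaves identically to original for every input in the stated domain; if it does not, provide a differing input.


Not equivalent: a=-1, b=-2, c=0 separates them (6 vs 4).
original: tmp=4, then (!((-a) == (tmp * c))) is true, then tmp=-6, then returns 6
revised: tot=0, then tmp=4, then (a > tmp) is false, then (!((tmp * c) <= (-a))) is false, then b=6, then returns 4
verdict: not equivalent; witness: a=-1, b=-2, c=0


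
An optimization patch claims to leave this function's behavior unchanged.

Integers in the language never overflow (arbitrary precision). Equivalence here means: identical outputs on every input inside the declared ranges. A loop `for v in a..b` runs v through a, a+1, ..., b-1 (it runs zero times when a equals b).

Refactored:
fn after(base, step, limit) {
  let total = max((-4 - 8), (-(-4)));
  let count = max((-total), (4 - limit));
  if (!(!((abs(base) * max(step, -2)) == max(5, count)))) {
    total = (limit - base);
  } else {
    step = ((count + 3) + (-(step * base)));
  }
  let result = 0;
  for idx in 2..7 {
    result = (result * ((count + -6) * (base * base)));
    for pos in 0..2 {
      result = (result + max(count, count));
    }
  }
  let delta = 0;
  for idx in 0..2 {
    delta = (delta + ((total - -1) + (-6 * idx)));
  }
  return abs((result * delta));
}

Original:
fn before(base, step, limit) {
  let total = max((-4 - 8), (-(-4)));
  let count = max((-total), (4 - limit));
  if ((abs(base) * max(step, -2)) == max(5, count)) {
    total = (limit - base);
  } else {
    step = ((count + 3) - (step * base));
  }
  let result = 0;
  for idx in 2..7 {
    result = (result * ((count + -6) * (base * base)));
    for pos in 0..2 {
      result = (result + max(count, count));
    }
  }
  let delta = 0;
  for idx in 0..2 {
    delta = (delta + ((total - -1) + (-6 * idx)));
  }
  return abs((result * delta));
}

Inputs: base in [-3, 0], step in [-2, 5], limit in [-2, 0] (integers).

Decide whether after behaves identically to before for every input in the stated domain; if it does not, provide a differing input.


Behavior is preserved: although boolean connective usage differs, arithmetic usage differs, the outputs never diverge.
Tracing base=-3, step=-2, limit=0: before: total=4, then count=4, then ((abs(base) * max(step, -2)) == max(5, count)) is false, then step=1, then result=0, then (idx=2), then result=0, then (pos=0), then result=4, then (pos=1), then result=8, then (idx=3), then result=-144, then (pos=0), then result=-140, then (pos=1), then result=-136, then (idx=4), then result=2448, then (pos=0), then result=2452, then (pos=1), then result=2456, then (idx=5), then result=-44208, then (pos=0), then result=-44204, then (pos=1), then result=-44200, then (idx=6), then result=795600, then (pos=0), then result=795604, then (pos=1), then result=795608, then delta=0, then (idx=0), then delta=5, then (idx=1), then delta=4, then returns 3182432 | after: total=4, then count=4, then (!(!((abs(base) * max(step, -2)) == max(5, count)))) is false, then step=1, then result=0, then (idx=2), then result=0, then (pos=0), then result=4, then (pos=1), then result=8, then (idx=3), then result=-144, then (pos=0), then result=-140, then (pos=1), then result=-136, then (idx=4), then result=2448, then (pos=0), then result=2452, then (pos=1), then result=2456, then (idx=5), then result=-44208, then (pos=0), then result=-44204, then (pos=1), then result=-44200, then (idx=6), then result=795600, then (pos=0), then result=795604, then (pos=1), then result=795608, then delta=0, then (idx=0), then delta=5, then (idx=1), then delta=4, then returns 3182432 — matching result 3182432.
An exhaustive pass over the 96 declared inputs shows identical outputs.
verdict: equivalent


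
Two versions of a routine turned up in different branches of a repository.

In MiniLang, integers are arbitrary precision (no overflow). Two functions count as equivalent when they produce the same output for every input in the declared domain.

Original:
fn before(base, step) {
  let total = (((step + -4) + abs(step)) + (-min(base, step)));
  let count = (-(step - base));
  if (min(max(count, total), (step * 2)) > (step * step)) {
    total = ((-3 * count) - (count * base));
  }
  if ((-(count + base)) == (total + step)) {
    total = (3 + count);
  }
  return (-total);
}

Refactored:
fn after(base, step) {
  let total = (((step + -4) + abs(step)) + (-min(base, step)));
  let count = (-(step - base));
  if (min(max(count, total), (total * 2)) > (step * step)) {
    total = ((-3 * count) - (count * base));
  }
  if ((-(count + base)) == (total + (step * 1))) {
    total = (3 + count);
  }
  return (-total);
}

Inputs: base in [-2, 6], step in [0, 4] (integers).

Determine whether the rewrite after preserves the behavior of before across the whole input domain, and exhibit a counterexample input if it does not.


base=3, step=1 yields 12 from before but 3 from after.
verdict: not equivalent; witness: base=3, step=1


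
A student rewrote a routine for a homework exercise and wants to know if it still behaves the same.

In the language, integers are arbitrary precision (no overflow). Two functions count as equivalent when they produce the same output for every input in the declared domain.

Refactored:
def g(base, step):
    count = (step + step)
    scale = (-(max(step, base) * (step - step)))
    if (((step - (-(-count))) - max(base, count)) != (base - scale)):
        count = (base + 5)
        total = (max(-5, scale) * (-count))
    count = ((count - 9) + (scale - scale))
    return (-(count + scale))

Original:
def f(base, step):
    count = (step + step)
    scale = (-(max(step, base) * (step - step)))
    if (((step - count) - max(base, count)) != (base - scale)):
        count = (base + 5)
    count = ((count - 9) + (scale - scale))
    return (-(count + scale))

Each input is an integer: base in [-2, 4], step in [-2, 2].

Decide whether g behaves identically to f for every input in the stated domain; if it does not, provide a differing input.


Side by side, the visible changes include: local variable names differ, and statement counts differ, and constant usage differs, and arithmetic usage differs, and min/max/abs usage differs.
One worked example (base=-2, step=-2) — f: count = -4; scale = 0; (((step - count) - max(base, count)) != (base - scale)) -> true; count = 3; count = -6; return 6; g: count = -4; scale = 0; (((step - (-(-count))) - max(base, count)) != (base - scale)) -> true; count = 3; total = 0; count = -6; return 6; agreement on 6.
Every one of the 35 inputs gives matching results.
verdict: equivalent


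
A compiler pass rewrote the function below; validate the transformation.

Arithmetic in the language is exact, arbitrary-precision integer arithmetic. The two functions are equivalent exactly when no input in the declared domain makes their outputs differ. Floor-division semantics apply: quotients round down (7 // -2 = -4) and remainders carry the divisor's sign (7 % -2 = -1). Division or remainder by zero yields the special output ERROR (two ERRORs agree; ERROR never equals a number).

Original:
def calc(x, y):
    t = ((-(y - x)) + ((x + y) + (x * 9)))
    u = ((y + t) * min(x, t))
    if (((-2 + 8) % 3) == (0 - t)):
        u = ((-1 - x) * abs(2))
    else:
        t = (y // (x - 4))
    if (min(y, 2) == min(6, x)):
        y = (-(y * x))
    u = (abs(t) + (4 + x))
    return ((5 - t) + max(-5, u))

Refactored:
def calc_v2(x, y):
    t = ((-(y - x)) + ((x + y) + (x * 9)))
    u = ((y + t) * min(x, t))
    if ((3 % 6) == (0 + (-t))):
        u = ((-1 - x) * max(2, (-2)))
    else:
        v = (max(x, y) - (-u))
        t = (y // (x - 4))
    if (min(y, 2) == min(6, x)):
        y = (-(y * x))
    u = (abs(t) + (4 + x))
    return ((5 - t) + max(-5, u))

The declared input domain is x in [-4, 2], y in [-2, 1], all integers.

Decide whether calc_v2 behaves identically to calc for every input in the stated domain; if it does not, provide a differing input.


Evaluate both at x=0, y=1.
calc: t = 0; u = 0; (((-2 + 8) % 3) == (0 - t)) -> true; u = -2; (min(y, 2) == min(6, x)) -> false; u = 4; return 9
calc_v2: t = 0; u = 0; ((3 % 6) == (0 + (-t))) -> false; v = 1; t = -1; (min(y, 2) == min(6, x)) -> false; u = 5; return 11
9 vs 11 — the two versions disagree here.
verdict: not equivalent; witness: x=0, y=1


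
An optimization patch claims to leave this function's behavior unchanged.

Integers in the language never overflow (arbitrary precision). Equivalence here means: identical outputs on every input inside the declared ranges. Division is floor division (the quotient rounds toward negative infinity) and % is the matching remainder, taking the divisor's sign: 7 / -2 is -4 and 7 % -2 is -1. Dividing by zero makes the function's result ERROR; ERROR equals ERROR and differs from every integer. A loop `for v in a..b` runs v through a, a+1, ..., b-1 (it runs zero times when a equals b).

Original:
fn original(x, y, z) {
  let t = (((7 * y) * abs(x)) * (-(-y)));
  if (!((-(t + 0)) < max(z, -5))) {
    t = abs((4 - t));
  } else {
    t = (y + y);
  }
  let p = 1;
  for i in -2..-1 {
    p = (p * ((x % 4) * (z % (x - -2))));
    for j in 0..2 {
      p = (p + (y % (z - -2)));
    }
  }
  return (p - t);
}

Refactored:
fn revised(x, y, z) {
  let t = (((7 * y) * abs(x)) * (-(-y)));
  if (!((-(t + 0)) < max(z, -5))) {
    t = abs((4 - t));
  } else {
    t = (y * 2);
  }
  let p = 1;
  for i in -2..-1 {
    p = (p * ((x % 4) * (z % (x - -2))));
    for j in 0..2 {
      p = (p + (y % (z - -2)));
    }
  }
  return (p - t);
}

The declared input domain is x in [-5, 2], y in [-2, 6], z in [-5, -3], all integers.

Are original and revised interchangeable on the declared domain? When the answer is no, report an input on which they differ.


Side by side, the visible changes include: arithmetic usage differs, constant usage differs.
Tracing x=-5, y=5, z=-4: original: t = 875; (!((-(t + 0)) < max(z, -5))) -> false; t = 10; p = 1; [i=-2]; p = -3; [j=0]; p = -4; [j=1]; p = -5; return -15 | revised: t = 875; (!((-(t + 0)) < max(z, -5))) -> false; t = 10; p = 1; [i=-2]; p = -3; [j=0]; p = -4; [j=1]; p = -5; return -15 — matching result -15.
Every one of the 216 inputs gives matching results.
verdict: equivalent


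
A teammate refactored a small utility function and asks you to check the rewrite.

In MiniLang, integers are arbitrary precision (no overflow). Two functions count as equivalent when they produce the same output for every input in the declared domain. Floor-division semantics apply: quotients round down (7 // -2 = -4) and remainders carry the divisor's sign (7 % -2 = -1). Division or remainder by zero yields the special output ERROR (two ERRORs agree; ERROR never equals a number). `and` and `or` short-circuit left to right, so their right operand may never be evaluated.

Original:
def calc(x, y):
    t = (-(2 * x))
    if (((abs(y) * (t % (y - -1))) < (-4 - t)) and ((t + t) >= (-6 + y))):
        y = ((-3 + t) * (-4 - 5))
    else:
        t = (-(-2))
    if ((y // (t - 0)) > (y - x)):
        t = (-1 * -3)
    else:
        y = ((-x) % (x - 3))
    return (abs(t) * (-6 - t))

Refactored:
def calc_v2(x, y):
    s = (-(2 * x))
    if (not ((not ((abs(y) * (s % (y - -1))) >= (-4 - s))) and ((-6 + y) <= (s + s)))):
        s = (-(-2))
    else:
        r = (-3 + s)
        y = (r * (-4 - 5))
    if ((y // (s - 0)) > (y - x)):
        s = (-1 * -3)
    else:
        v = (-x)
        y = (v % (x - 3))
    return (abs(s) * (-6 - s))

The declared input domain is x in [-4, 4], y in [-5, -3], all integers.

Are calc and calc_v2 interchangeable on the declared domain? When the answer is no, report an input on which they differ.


The two are interchangeable: comparison usage differs; and statement counts differ; and boolean connective usage differs; and local variable names differ, and every declared input agrees.
One worked example (x=3, y=-4) — calc: t := -6 | (((abs(y) * (t % (y - -1))) < (-4 - t)) and ((t + t) >= (-6 + y))): false | t := 2 | ((y // (t - 0)) > (y - x)): true | t := 3 | result -27; calc_v2: s := -6 | (not ((not ((abs(y) * (s % (y - -1))) >= (-4 - s))) and ((-6 + y) <= (s + s)))): true | s := 2 | ((y // (s - 0)) > (y - x)): true | s := 3 | result -27; agreement on -27.
Across all 27 domain points the two functions coincide.
verdict: equivalent


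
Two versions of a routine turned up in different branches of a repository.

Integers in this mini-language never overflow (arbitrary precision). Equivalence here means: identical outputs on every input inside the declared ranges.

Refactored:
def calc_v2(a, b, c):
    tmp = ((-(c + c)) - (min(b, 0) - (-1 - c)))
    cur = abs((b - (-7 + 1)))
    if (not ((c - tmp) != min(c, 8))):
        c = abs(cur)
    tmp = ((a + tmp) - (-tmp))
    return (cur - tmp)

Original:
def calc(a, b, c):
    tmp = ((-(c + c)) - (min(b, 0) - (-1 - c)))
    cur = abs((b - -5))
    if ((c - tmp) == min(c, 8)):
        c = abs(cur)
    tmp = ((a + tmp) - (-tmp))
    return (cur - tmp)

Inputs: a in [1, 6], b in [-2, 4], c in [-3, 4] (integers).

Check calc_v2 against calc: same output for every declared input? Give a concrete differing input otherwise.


Not equivalent: a=1, b=-2, c=-3 separates them (-18 vs -17).
calc: tmp becomes 10; next cur becomes 3; next ((c - tmp) == min(c, 8)) evaluates to false; next tmp becomes 21; next final value -18
calc_v2: tmp becomes 10; next cur becomes 4; next (not ((c - tmp) != min(c, 8))) evaluates to false; next tmp becomes 21; next final value -17
verdict: not equivalent; witness: a=1, b=-2, c=-3


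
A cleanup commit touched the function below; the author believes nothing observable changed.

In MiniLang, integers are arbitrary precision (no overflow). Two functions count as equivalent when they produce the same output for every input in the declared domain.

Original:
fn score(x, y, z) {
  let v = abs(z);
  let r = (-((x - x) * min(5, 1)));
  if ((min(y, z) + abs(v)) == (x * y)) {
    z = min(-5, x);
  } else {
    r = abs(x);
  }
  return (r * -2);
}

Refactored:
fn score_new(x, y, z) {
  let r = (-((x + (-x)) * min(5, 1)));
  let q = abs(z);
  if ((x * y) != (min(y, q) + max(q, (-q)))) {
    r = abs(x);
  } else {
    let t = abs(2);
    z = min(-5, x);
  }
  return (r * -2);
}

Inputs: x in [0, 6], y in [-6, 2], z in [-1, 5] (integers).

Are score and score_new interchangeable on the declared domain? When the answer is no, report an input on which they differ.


Input x=1, y=0, z=-1: 0 from score versus -2 from score_new.
verdict: not equivalent; witness: x=1, y=0, z=-1


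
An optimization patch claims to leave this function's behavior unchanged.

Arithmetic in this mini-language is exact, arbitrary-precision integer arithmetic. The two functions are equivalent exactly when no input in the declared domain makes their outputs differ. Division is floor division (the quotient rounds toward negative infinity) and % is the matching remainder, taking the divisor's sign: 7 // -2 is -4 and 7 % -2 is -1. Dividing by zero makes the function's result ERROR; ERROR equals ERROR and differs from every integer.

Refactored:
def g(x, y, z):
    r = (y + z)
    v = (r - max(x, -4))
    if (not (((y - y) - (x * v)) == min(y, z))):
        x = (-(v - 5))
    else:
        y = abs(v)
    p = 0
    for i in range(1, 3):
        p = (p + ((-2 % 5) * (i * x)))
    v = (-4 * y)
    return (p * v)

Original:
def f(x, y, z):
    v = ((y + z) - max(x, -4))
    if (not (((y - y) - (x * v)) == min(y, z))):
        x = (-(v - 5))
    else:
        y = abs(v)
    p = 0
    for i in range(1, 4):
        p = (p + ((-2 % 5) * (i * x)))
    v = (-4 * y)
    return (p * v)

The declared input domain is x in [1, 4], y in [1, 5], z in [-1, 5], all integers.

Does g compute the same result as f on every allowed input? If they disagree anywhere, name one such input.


Take x=1, y=1, z=-1.
f: v=-1, then (not (((y - y) - (x * v)) == min(y, z))) is true, then x=6, then p=0, then (i=1), then p=18, then (i=2), then p=54, then (i=3), then p=108, then v=-4, then returns -432
g: r=0, then v=-1, then (not (((y - y) - (x * v)) == min(y, z))) is true, then x=6, then p=0, then (i=1), then p=18, then (i=2), then p=54, then v=-4, then returns -216
-432 vs -216 — the two versions disagree here.
verdict: not equivalent; witness: x=1, y=1, z=-1


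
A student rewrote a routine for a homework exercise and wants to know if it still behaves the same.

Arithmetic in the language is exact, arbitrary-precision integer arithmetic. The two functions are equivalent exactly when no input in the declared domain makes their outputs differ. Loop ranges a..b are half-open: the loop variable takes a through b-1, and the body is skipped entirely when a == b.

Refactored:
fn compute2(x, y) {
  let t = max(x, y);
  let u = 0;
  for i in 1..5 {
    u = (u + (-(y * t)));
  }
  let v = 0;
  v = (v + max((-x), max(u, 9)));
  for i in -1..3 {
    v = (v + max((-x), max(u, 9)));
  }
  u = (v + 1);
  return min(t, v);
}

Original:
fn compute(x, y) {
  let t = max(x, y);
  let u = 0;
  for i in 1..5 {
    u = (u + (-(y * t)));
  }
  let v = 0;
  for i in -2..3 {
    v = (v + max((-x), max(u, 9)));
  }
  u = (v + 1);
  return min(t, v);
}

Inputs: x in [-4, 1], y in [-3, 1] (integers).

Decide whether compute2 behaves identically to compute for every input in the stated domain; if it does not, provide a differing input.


Side by side, the visible changes include: min/max/abs usage differs, and statement counts differ, and constant usage differs, and loop structure differs, and arithmetic usage differs.
As a probe, take x=-2, y=-3: compute runs t = -2; u = 0; [i=1]; u = -6; [i=2]; u = -12; [i=3]; u = -18; [i=4]; u = -24; v = 0; [i=-2]; v = 9; [i=-1]; v = 18; [i=0]; v = 27; [i=1]; v = 36; [i=2]; v = 45; u = 46; return -2; compute2 runs t = -2; u = 0; [i=1]; u = -6; [i=2]; u = -12; [i=3]; u = -18; [i=4]; u = -24; v = 0; v = 9; [i=-1]; v = 18; [i=0]; v = 27; [i=1]; v = 36; [i=2]; v = 45; u = 46; return -2; both end at -2.
Sweeping the whole domain (30 inputs) finds no disagreement.
verdict: equivalent


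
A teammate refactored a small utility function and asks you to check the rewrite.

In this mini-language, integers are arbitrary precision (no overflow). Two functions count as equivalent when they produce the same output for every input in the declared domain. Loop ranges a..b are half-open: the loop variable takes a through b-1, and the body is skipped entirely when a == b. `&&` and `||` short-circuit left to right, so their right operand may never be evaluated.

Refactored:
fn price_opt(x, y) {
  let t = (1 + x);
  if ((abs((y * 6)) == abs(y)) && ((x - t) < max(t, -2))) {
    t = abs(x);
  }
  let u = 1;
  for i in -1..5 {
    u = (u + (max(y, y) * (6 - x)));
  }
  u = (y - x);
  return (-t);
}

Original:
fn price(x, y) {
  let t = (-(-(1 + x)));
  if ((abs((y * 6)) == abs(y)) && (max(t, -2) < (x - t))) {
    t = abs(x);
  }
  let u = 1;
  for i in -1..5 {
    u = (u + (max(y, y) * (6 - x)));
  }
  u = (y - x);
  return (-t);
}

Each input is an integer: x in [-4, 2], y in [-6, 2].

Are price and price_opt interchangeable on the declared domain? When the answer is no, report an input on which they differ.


Take x=-4, y=0.
price: t := -3 | ((abs((y * 6)) == abs(y)) && (max(t, -2) < (x - t))): true | t := 4 | u := 1 | iter i=-1: | u := 1 | iter i=0: | u := 1 | iter i=1: | u := 1 | iter i=2: | u := 1 | iter i=3: | u := 1 | iter i=4: | u := 1 | u := 4 | result -4
price_opt: t := -3 | ((abs((y * 6)) == abs(y)) && ((x - t) < max(t, -2))): false | u := 1 | iter i=-1: | u := 1 | iter i=0: | u := 1 | iter i=1: | u := 1 | iter i=2: | u := 1 | iter i=3: | u := 1 | iter i=4: | u := 1 | u := 4 | result 3
-4 != 3, so the rewrite changes behavior.
verdict: not equivalent; witness: x=-4, y=0


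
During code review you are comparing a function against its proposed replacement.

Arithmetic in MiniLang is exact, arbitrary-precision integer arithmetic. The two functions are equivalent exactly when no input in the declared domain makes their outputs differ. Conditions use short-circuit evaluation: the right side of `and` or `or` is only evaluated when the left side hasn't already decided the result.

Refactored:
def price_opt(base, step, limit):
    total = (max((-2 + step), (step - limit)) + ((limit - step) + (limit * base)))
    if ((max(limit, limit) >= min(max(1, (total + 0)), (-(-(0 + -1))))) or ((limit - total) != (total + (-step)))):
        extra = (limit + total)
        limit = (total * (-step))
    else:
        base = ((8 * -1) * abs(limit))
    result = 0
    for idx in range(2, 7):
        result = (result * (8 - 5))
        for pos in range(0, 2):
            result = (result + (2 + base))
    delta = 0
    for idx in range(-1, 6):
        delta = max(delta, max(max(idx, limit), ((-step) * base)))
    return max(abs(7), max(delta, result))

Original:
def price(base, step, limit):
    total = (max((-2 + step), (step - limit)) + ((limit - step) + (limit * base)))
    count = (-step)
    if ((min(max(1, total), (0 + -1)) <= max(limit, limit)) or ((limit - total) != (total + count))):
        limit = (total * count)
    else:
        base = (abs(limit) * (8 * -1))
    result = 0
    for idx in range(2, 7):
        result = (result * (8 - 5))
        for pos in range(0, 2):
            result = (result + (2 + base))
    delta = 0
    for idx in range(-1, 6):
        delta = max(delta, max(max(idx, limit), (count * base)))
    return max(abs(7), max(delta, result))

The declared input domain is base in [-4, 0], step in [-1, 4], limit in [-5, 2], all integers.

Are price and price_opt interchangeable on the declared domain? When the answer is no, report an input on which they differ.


The two are interchangeable: constant usage differs; arithmetic usage differs; comparison usage differs; local variable names differ, and every declared input agrees.
One worked example (base=0, step=-1, limit=-1) — price: total=0, then count=1, then ((min(max(1, total), (0 + -1)) <= max(limit, limit)) or ((limit - total) != (total + count))) is true, then limit=0, then result=0, then (idx=2), then result=0, then (pos=0), then result=2, then (pos=1), then result=4, then (idx=3), then result=12, then (pos=0), then result=14, then (pos=1), then result=16, then (idx=4), then result=48, then (pos=0), then result=50, then (pos=1), then result=52, then (idx=5), then result=156, then (pos=0), then result=158, then (pos=1), then result=160, then (idx=6), then result=480, then (pos=0), then result=482, then (pos=1), then result=484, then delta=0, then (idx=-1), then delta=0, then (idx=0), then delta=0, then (idx=1), then delta=1, then (idx=2), then delta=2, then (idx=3), then delta=3, then (idx=4), then delta=4, then (idx=5), then delta=5, then returns 484; price_opt: total=0, then ((max(limit, limit) >= min(max(1, (total + 0)), (-(-(0 + -1))))) or ((limit - total) != (total + (-step)))) is true, then extra=-1, then limit=0, then result=0, then (idx=2), then result=0, then (pos=0), then result=2, then (pos=1), then result=4, then (idx=3), then result=12, then (pos=0), then result=14, then (pos=1), then result=16, then (idx=4), then result=48, then (pos=0), then result=50, then (pos=1), then result=52, then (idx=5), then result=156, then (pos=0), then result=158, then (pos=1), then result=160, then (idx=6), then result=480, then (pos=0), then result=482, then (pos=1), then result=484, then delta=0, then (idx=-1), then delta=0, then (idx=0), then delta=0, then (idx=1), then delta=1, then (idx=2), then delta=2, then (idx=3), then delta=3, then (idx=4), then delta=4, then (idx=5), then delta=5, then returns 484; agreement on 484.
Every one of the 240 inputs gives matching results.
verdict: equivalent


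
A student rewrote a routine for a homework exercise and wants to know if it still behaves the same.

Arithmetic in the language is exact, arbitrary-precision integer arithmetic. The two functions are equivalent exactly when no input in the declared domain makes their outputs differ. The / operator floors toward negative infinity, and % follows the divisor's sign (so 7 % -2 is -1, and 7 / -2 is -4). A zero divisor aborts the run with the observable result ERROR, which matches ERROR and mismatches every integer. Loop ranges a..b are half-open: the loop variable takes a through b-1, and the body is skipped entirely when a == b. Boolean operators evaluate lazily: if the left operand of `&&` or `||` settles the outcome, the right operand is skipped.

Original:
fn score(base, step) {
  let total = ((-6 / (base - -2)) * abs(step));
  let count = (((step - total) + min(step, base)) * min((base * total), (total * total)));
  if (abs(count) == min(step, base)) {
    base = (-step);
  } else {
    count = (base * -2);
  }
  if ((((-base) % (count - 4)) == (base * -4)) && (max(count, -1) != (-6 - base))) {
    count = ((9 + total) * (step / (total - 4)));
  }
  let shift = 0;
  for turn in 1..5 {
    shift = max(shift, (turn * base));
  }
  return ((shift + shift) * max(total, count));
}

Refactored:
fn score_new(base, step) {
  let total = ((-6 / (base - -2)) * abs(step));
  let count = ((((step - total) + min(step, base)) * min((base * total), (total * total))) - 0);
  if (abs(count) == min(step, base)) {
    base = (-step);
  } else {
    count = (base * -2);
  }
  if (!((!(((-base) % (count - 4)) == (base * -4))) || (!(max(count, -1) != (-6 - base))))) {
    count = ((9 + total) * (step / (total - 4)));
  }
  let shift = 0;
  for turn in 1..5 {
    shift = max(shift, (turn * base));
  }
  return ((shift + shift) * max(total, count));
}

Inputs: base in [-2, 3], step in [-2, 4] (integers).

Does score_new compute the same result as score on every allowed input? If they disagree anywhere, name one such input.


Equivalent — the differences include boolean connective usage differs, and constant usage differs, and arithmetic usage differs, yet no declared input distinguishes the two.
One worked example (base=1, step=0) — score: total=0, then count=0, then (abs(count) == min(step, base)) is true, then base=0, then ((((-base) % (count - 4)) == (base * -4)) && (max(count, -1) != (-6 - base))) is true, then count=0, then shift=0, then (turn=1), then shift=0, then (turn=2), then shift=0, then (turn=3), then shift=0, then (turn=4), then shift=0, then returns 0; score_new: total=0, then count=0, then (abs(count) == min(step, base)) is true, then base=0, then (!((!(((-base) % (count - 4)) == (base * -4))) || (!(max(count, -1) != (-6 - base))))) is true, then count=0, then shift=0, then (turn=1), then shift=0, then (turn=2), then shift=0, then (turn=3), then shift=0, then (turn=4), then shift=0, then returns 0; agreement on 0.
Every one of the 42 inputs gives matching results.
verdict: equivalent


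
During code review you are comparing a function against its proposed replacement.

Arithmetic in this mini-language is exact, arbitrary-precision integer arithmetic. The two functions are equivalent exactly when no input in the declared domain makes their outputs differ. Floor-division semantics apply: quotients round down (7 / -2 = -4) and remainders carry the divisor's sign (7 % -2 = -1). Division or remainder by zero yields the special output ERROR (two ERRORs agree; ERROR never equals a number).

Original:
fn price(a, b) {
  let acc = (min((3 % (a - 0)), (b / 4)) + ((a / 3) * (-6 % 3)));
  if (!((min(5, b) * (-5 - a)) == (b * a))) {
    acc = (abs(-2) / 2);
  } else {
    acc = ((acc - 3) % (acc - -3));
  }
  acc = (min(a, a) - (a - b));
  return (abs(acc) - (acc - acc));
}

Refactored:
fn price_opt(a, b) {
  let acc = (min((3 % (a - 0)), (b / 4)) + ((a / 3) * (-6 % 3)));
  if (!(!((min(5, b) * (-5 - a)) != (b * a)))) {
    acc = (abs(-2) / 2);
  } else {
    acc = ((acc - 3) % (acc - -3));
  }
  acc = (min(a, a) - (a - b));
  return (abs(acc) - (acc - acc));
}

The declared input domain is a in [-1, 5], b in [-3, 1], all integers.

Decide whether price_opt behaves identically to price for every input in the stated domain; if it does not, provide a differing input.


Reading the diff, among the changes: comparison usage differs, boolean connective usage differs.
One worked example (a=0, b=0) — price: hits division by zero so the output is ERROR; price_opt: hits division by zero so the output is ERROR; agreement on ERROR.
Across all 35 domain points the two functions coincide.
verdict: equivalent


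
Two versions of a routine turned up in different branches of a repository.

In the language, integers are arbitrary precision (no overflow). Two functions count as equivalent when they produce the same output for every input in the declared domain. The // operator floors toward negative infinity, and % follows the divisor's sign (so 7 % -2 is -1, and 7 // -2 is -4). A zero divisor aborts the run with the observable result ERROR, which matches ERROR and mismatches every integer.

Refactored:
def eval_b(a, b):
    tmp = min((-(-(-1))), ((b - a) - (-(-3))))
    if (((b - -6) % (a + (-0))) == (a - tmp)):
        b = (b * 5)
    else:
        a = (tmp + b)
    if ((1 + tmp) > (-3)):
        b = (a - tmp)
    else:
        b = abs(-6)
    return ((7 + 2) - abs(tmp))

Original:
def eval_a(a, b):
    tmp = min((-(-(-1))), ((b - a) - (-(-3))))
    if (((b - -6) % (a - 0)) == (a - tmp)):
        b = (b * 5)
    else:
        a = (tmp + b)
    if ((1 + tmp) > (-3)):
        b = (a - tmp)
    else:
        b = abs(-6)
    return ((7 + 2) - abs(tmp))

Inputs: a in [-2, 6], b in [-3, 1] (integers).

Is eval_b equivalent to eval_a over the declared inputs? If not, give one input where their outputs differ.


Side by side, the visible changes include: arithmetic usage differs.
As a probe, take a=1, b=-1: eval_a runs tmp = -5; (((b - -6) % (a - 0)) == (a - tmp)) -> false; a = -6; ((1 + tmp) > (-3)) -> false; b = 6; return 4; eval_b runs tmp = -5; (((b - -6) % (a + (-0))) == (a - tmp)) -> false; a = -6; ((1 + tmp) > (-3)) -> false; b = 6; return 4; both end at 4.
Sweeping the whole domain (45 inputs) finds no disagreement.
verdict: equivalent
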